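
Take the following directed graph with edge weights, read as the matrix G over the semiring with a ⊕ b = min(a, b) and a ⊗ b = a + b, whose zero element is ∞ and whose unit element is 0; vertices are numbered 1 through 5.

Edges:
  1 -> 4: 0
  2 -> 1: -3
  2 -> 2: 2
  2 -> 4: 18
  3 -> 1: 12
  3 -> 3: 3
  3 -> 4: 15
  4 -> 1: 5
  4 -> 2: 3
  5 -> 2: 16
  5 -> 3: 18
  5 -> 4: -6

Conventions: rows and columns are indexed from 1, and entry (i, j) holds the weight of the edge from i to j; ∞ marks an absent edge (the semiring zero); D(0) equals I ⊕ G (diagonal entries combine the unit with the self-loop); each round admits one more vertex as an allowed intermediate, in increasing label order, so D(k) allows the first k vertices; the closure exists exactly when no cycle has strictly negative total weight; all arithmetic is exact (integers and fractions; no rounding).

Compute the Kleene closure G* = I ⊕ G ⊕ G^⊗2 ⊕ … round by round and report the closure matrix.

D(0):
  [0, ∞, ∞, 0, ∞]
  [-3, 0, ∞, 18, ∞]
  [12, ∞, 0, 15, ∞]
  [5, 3, ∞, 0, ∞]
  [∞, 16, 18, -6, 0]
D(1):
  [0, ∞, ∞, 0, ∞]
  [-3, 0, ∞, -3, ∞]
  [12, ∞, 0, 12, ∞]
  [5, 3, ∞, 0, ∞]
  [∞, 16, 18, -6, 0]
D(2):
  [0, ∞, ∞, 0, ∞]
  [-3, 0, ∞, -3, ∞]
  [12, ∞, 0, 12, ∞]
  [0, 3, ∞, 0, ∞]
  [13, 16, 18, -6, 0]
D(3):
  [0, ∞, ∞, 0, ∞]
  [-3, 0, ∞, -3, ∞]
  [12, ∞, 0, 12, ∞]
  [0, 3, ∞, 0, ∞]
  [13, 16, 18, -6, 0]
D(4):
  [0, 3, ∞, 0, ∞]
  [-3, 0, ∞, -3, ∞]
  [12, 15, 0, 12, ∞]
  [0, 3, ∞, 0, ∞]
  [-6, -3, 18, -6, 0]
D(5):
  [0, 3, ∞, 0, ∞]
  [-3, 0, ∞, -3, ∞]
  [12, 15, 0, 12, ∞]
  [0, 3, ∞, 0, ∞]
  [-6, -3, 18, -6, 0]
Answer: G* = [[0, 3, ∞, 0, ∞], [-3, 0, ∞, -3, ∞], [12, 15, 0, 12, ∞], [0, 3, ∞, 0, ∞], [-6, -3, 18, -6, 0]]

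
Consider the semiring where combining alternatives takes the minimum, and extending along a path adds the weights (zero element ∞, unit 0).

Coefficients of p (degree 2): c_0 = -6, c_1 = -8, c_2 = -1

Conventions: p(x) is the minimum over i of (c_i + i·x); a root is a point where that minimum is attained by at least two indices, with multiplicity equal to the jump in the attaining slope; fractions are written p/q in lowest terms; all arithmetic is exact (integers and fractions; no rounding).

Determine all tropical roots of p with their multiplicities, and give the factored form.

hull edge (i=0, c=-6) to (i=1, c=-8): slope -2, span 1
hull edge (i=1, c=-8) to (i=2, c=-1): slope 7, span 1
Factored form: p(x) = -1 ⊗ (x ⊕ (-7)) ⊗ (x ⊕ 2)
Answer: roots = -7 (mult 1), 2 (mult 1)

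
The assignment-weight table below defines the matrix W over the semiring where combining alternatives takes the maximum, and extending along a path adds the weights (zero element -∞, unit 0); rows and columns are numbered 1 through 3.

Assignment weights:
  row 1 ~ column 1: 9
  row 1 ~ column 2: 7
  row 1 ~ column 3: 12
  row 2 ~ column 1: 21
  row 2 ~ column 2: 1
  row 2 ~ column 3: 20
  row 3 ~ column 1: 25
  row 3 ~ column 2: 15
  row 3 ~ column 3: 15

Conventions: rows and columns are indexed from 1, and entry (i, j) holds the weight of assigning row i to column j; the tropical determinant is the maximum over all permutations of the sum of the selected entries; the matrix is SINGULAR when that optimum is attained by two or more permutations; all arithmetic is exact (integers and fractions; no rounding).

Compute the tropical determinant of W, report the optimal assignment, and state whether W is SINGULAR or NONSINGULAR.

σ = (1, 2, 3): 9 + 1 + 15 = 25
σ = (1, 3, 2): 9 + 20 + 15 = 44
σ = (2, 1, 3): 7 + 21 + 15 = 43
σ = (2, 3, 1): 7 + 20 + 25 = 52
σ = (3, 1, 2): 12 + 21 + 15 = 48
σ = (3, 2, 1): 12 + 1 + 25 = 38
Optimal value attained by: σ = (2, 3, 1).
Answer: det⊕(W) = 52; verdict: NONSINGULAR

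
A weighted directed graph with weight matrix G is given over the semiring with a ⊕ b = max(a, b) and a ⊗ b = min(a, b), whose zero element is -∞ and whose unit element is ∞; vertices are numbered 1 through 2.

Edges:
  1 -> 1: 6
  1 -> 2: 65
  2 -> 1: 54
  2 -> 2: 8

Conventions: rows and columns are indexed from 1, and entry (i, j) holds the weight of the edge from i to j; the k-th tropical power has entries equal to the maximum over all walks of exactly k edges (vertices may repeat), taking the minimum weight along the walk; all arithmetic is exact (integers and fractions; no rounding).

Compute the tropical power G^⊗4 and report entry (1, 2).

G^⊗2:
  [54, 8]
  [8, 54]
G^⊗3:
  [8, 54]
  [54, 8]
G^⊗4:
  [54, 8]
  [8, 54]
Key observation: the optimum is the walk 1->2->1->2->2, with weight 65 min 54 min 65 min 8 = 8.
Optimal value attained by: walk 1->2->1->2->2.
Answer: (G^⊗4)[1][2] = 8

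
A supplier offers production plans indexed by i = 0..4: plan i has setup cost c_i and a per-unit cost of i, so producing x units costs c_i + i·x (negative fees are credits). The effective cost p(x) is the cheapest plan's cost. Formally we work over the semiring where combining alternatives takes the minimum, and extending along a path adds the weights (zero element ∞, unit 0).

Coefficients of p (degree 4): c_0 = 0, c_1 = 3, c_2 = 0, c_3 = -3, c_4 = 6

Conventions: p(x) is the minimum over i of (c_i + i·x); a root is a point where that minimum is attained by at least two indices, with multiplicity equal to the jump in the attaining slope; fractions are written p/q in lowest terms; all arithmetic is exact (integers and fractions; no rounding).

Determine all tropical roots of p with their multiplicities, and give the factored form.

hull edge (i=0, c=0) to (i=3, c=-3): slope -1, span 3
hull edge (i=3, c=-3) to (i=4, c=6): slope 9, span 1
Factored form: p(x) = 6 ⊗ (x ⊕ (-9)) ⊗ (x ⊕ 1) ⊗ (x ⊕ 1) ⊗ (x ⊕ 1)
Answer: roots = -9 (mult 1), 1 (mult 3)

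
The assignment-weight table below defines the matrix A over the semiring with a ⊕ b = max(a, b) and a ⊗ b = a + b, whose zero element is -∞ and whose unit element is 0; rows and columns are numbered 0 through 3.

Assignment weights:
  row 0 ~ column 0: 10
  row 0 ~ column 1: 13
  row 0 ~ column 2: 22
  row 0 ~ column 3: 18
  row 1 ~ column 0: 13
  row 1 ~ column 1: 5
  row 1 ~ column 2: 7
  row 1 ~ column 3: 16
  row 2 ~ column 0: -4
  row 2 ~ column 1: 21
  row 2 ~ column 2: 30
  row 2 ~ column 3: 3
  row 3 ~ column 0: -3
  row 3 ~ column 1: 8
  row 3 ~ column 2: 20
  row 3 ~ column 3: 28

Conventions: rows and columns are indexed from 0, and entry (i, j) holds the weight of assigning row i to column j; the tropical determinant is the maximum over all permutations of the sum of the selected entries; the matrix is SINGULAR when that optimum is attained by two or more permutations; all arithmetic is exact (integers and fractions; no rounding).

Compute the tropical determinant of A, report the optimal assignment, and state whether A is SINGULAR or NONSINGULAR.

σ = (0, 1, 2, 3): 10 + 5 + 30 + 28 = 73
σ = (0, 1, 3, 2): 10 + 5 + 3 + 20 = 38
σ = (0, 2, 1, 3): 10 + 7 + 21 + 28 = 66
σ = (0, 2, 3, 1): 10 + 7 + 3 + 8 = 28
σ = (0, 3, 1, 2): 10 + 16 + 21 + 20 = 67
σ = (0, 3, 2, 1): 10 + 16 + 30 + 8 = 64
σ = (1, 0, 2, 3): 13 + 13 + 30 + 28 = 84
σ = (1, 0, 3, 2): 13 + 13 + 3 + 20 = 49
σ = (1, 2, 0, 3): 13 + 7 + (-4) + 28 = 44
σ = (1, 2, 3, 0): 13 + 7 + 3 + (-3) = 20
σ = (1, 3, 0, 2): 13 + 16 + (-4) + 20 = 45
σ = (1, 3, 2, 0): 13 + 16 + 30 + (-3) = 56
σ = (2, 0, 1, 3): 22 + 13 + 21 + 28 = 84
σ = (2, 0, 3, 1): 22 + 13 + 3 + 8 = 46
σ = (2, 1, 0, 3): 22 + 5 + (-4) + 28 = 51
σ = (2, 1, 3, 0): 22 + 5 + 3 + (-3) = 27
σ = (2, 3, 0, 1): 22 + 16 + (-4) + 8 = 42
σ = (2, 3, 1, 0): 22 + 16 + 21 + (-3) = 56
σ = (3, 0, 1, 2): 18 + 13 + 21 + 20 = 72
σ = (3, 0, 2, 1): 18 + 13 + 30 + 8 = 69
σ = (3, 1, 0, 2): 18 + 5 + (-4) + 20 = 39
σ = (3, 1, 2, 0): 18 + 5 + 30 + (-3) = 50
σ = (3, 2, 0, 1): 18 + 7 + (-4) + 8 = 29
σ = (3, 2, 1, 0): 18 + 7 + 21 + (-3) = 43
Optimal value attained by: σ = (1, 0, 2, 3).
Answer: det⊕(A) = 84; verdict: SINGULAR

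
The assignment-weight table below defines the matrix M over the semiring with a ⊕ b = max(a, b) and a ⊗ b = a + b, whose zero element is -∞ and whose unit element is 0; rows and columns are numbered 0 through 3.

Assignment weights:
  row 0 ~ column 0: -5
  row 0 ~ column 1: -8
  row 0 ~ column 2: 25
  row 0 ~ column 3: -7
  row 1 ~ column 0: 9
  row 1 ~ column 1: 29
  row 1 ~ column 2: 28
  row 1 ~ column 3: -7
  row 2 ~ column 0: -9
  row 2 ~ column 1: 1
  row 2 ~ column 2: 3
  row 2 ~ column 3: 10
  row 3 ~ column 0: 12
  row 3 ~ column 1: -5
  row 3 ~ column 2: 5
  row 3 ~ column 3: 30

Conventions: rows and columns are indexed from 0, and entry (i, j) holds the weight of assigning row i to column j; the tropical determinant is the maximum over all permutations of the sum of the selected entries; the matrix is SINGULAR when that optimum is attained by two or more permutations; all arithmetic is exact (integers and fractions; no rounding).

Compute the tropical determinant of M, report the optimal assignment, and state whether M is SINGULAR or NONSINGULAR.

σ = (0, 1, 2, 3): (-5) + 29 + 3 + 30 = 57
σ = (0, 1, 3, 2): (-5) + 29 + 10 + 5 = 39
σ = (0, 2, 1, 3): (-5) + 28 + 1 + 30 = 54
σ = (0, 2, 3, 1): (-5) + 28 + 10 + (-5) = 28
σ = (0, 3, 1, 2): (-5) + (-7) + 1 + 5 = -6
σ = (0, 3, 2, 1): (-5) + (-7) + 3 + (-5) = -14
σ = (1, 0, 2, 3): (-8) + 9 + 3 + 30 = 34
σ = (1, 0, 3, 2): (-8) + 9 + 10 + 5 = 16
σ = (1, 2, 0, 3): (-8) + 28 + (-9) + 30 = 41
σ = (1, 2, 3, 0): (-8) + 28 + 10 + 12 = 42
σ = (1, 3, 0, 2): (-8) + (-7) + (-9) + 5 = -19
σ = (1, 3, 2, 0): (-8) + (-7) + 3 + 12 = 0
σ = (2, 0, 1, 3): 25 + 9 + 1 + 30 = 65
σ = (2, 0, 3, 1): 25 + 9 + 10 + (-5) = 39
σ = (2, 1, 0, 3): 25 + 29 + (-9) + 30 = 75
σ = (2, 1, 3, 0): 25 + 29 + 10 + 12 = 76
σ = (2, 3, 0, 1): 25 + (-7) + (-9) + (-5) = 4
σ = (2, 3, 1, 0): 25 + (-7) + 1 + 12 = 31
σ = (3, 0, 1, 2): (-7) + 9 + 1 + 5 = 8
σ = (3, 0, 2, 1): (-7) + 9 + 3 + (-5) = 0
σ = (3, 1, 0, 2): (-7) + 29 + (-9) + 5 = 18
σ = (3, 1, 2, 0): (-7) + 29 + 3 + 12 = 37
σ = (3, 2, 0, 1): (-7) + 28 + (-9) + (-5) = 7
σ = (3, 2, 1, 0): (-7) + 28 + 1 + 12 = 34
Optimal value attained by: σ = (2, 1, 3, 0).
Answer: det⊕(M) = 76; verdict: NONSINGULAR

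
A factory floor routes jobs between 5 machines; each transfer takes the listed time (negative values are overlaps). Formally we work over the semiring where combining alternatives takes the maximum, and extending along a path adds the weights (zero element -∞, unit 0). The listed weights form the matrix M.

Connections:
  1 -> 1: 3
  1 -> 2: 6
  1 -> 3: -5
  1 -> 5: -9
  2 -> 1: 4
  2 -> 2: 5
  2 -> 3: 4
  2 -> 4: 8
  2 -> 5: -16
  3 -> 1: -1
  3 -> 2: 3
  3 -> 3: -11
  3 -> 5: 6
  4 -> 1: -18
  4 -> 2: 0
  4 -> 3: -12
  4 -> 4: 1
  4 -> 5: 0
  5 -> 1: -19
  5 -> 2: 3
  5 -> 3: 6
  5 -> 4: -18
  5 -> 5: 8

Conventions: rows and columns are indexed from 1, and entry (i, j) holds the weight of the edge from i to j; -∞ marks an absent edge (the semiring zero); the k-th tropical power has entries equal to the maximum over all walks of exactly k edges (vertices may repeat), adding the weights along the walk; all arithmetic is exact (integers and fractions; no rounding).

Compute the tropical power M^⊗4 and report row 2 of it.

M^⊗2:
  [10, 11, 10, 14, 1]
  [9, 10, 9, 13, 10]
  [7, 9, 12, 11, 14]
  [4, 5, 6, 8, 8]
  [7, 11, 14, 11, 16]
M^⊗3:
  [15, 16, 15, 19, 16]
  [14, 15, 16, 18, 18]
  [13, 17, 20, 17, 22]
  [9, 11, 14, 13, 16]
  [15, 19, 22, 19, 24]
M^⊗4:
  [20, 21, 22, 24, 24]
  [19, 21, 24, 23, 26]
  [21, 25, 28, 25, 30]
  [15, 19, 22, 19, 24]
  [23, 27, 30, 27, 32]
Answer: row 2 of M^⊗4 = [19, 21, 24, 23, 26]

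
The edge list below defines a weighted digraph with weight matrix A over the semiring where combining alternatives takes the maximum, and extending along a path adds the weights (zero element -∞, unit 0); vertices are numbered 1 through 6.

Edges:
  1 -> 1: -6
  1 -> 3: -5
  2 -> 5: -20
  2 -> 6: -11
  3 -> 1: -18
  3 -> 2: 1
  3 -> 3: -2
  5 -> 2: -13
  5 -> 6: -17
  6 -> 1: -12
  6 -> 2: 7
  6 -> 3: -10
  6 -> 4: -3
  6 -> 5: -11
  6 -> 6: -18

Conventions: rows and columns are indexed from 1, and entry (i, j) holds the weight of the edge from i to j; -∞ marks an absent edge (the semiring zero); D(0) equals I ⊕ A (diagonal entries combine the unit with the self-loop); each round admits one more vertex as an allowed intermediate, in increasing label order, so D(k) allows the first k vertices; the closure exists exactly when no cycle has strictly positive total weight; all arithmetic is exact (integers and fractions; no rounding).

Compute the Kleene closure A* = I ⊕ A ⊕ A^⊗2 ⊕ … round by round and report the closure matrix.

D(0):
  [0, -∞, -5, -∞, -∞, -∞]
  [-∞, 0, -∞, -∞, -20, -11]
  [-18, 1, 0, -∞, -∞, -∞]
  [-∞, -∞, -∞, 0, -∞, -∞]
  [-∞, -13, -∞, -∞, 0, -17]
  [-12, 7, -10, -3, -11, 0]
D(1):
  [0, -∞, -5, -∞, -∞, -∞]
  [-∞, 0, -∞, -∞, -20, -11]
  [-18, 1, 0, -∞, -∞, -∞]
  [-∞, -∞, -∞, 0, -∞, -∞]
  [-∞, -13, -∞, -∞, 0, -17]
  [-12, 7, -10, -3, -11, 0]
D(2):
  [0, -∞, -5, -∞, -∞, -∞]
  [-∞, 0, -∞, -∞, -20, -11]
  [-18, 1, 0, -∞, -19, -10]
  [-∞, -∞, -∞, 0, -∞, -∞]
  [-∞, -13, -∞, -∞, 0, -17]
  [-12, 7, -10, -3, -11, 0]
D(3):
  [0, -4, -5, -∞, -24, -15]
  [-∞, 0, -∞, -∞, -20, -11]
  [-18, 1, 0, -∞, -19, -10]
  [-∞, -∞, -∞, 0, -∞, -∞]
  [-∞, -13, -∞, -∞, 0, -17]
  [-12, 7, -10, -3, -11, 0]
D(4):
  [0, -4, -5, -∞, -24, -15]
  [-∞, 0, -∞, -∞, -20, -11]
  [-18, 1, 0, -∞, -19, -10]
  [-∞, -∞, -∞, 0, -∞, -∞]
  [-∞, -13, -∞, -∞, 0, -17]
  [-12, 7, -10, -3, -11, 0]
D(5):
  [0, -4, -5, -∞, -24, -15]
  [-∞, 0, -∞, -∞, -20, -11]
  [-18, 1, 0, -∞, -19, -10]
  [-∞, -∞, -∞, 0, -∞, -∞]
  [-∞, -13, -∞, -∞, 0, -17]
  [-12, 7, -10, -3, -11, 0]
D(6):
  [0, -4, -5, -18, -24, -15]
  [-23, 0, -21, -14, -20, -11]
  [-18, 1, 0, -13, -19, -10]
  [-∞, -∞, -∞, 0, -∞, -∞]
  [-29, -10, -27, -20, 0, -17]
  [-12, 7, -10, -3, -11, 0]
Answer: A* = [[0, -4, -5, -18, -24, -15], [-23, 0, -21, -14, -20, -11], [-18, 1, 0, -13, -19, -10], [-∞, -∞, -∞, 0, -∞, -∞], [-29, -10, -27, -20, 0, -17], [-12, 7, -10, -3, -11, 0]]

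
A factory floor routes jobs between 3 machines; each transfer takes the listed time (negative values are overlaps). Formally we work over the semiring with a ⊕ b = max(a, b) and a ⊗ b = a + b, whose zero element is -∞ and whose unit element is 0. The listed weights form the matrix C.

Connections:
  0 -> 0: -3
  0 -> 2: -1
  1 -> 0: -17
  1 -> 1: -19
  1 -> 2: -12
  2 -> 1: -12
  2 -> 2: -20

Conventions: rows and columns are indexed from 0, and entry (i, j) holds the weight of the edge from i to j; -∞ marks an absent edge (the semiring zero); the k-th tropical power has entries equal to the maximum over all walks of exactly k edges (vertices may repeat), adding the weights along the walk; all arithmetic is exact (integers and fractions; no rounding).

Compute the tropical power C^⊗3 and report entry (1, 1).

C^⊗2:
  [-6, -13, -4]
  [-20, -24, -18]
  [-29, -31, -24]
C^⊗3:
  [-9, -16, -7]
  [-23, -30, -21]
  [-32, -36, -30]
Key observation: the optimum is the walk 1->0->2->1, with weight (-17) + (-1) + (-12) = -30.
Optimal value attained by: walk 1->0->2->1.
Answer: (C^⊗3)[1][1] = -30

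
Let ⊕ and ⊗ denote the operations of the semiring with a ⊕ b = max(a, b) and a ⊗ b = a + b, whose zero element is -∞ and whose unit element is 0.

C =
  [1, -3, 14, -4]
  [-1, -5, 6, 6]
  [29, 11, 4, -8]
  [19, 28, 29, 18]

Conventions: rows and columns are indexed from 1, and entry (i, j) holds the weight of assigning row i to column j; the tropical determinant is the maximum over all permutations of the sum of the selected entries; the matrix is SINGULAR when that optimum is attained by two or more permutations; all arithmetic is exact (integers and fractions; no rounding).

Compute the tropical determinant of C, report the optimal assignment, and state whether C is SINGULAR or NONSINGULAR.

σ = (1, 2, 3, 4): 1 + (-5) + 4 + 18 = 18
σ = (1, 2, 4, 3): 1 + (-5) + (-8) + 29 = 17
σ = (1, 3, 2, 4): 1 + 6 + 11 + 18 = 36
σ = (1, 3, 4, 2): 1 + 6 + (-8) + 28 = 27
σ = (1, 4, 2, 3): 1 + 6 + 11 + 29 = 47
σ = (1, 4, 3, 2): 1 + 6 + 4 + 28 = 39
σ = (2, 1, 3, 4): (-3) + (-1) + 4 + 18 = 18
σ = (2, 1, 4, 3): (-3) + (-1) + (-8) + 29 = 17
σ = (2, 3, 1, 4): (-3) + 6 + 29 + 18 = 50
σ = (2, 3, 4, 1): (-3) + 6 + (-8) + 19 = 14
σ = (2, 4, 1, 3): (-3) + 6 + 29 + 29 = 61
σ = (2, 4, 3, 1): (-3) + 6 + 4 + 19 = 26
σ = (3, 1, 2, 4): 14 + (-1) + 11 + 18 = 42
σ = (3, 1, 4, 2): 14 + (-1) + (-8) + 28 = 33
σ = (3, 2, 1, 4): 14 + (-5) + 29 + 18 = 56
σ = (3, 2, 4, 1): 14 + (-5) + (-8) + 19 = 20
σ = (3, 4, 1, 2): 14 + 6 + 29 + 28 = 77
σ = (3, 4, 2, 1): 14 + 6 + 11 + 19 = 50
σ = (4, 1, 2, 3): (-4) + (-1) + 11 + 29 = 35
σ = (4, 1, 3, 2): (-4) + (-1) + 4 + 28 = 27
σ = (4, 2, 1, 3): (-4) + (-5) + 29 + 29 = 49
σ = (4, 2, 3, 1): (-4) + (-5) + 4 + 19 = 14
σ = (4, 3, 1, 2): (-4) + 6 + 29 + 28 = 59
σ = (4, 3, 2, 1): (-4) + 6 + 11 + 19 = 32
Optimal value attained by: σ = (3, 4, 1, 2).
Answer: det⊕(C) = 77; verdict: NONSINGULAR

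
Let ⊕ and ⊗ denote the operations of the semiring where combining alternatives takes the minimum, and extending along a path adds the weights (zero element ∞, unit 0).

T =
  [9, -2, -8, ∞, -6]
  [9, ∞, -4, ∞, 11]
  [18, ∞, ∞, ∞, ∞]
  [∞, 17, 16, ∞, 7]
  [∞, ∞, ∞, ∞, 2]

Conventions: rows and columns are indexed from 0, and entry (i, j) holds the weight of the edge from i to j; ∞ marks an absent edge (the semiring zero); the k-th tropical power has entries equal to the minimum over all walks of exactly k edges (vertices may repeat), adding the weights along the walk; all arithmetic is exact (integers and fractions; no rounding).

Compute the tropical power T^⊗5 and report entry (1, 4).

T^⊗2:
  [7, 7, -6, ∞, -4]
  [14, 7, 1, ∞, 3]
  [27, 16, 10, ∞, 12]
  [26, ∞, 13, ∞, 9]
  [∞, ∞, ∞, ∞, 4]
T^⊗3:
  [12, 5, -1, ∞, -2]
  [16, 12, 3, ∞, 5]
  [25, 25, 12, ∞, 14]
  [31, 24, 18, ∞, 11]
  [∞, ∞, ∞, ∞, 6]
T^⊗4:
  [14, 10, 1, ∞, 0]
  [21, 14, 8, ∞, 7]
  [30, 23, 17, ∞, 16]
  [33, 29, 20, ∞, 13]
  [∞, ∞, ∞, ∞, 8]
T^⊗5:
  [19, 12, 6, ∞, 2]
  [23, 19, 10, ∞, 9]
  [32, 28, 19, ∞, 18]
  [38, 31, 25, ∞, 15]
  [∞, ∞, ∞, ∞, 10]
Key observation: the optimum is the walk 1->0->4->4->4->4, with weight 9 + (-6) + 2 + 2 + 2 = 9.
Optimal value attained by: walk 1->0->4->4->4->4.
Answer: (T^⊗5)[1][4] = 9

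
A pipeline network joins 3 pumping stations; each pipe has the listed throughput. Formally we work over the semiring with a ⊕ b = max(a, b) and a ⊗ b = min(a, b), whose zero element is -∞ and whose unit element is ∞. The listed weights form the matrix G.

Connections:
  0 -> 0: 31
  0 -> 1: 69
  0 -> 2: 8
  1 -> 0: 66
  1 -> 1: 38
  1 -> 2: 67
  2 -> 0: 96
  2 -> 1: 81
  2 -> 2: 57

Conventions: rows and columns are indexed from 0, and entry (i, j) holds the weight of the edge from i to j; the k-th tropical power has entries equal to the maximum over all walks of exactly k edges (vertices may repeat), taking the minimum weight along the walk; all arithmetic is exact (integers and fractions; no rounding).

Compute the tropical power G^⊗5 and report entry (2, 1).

G^⊗2:
  [66, 38, 67]
  [67, 67, 57]
  [66, 69, 67]
G^⊗3:
  [67, 67, 57]
  [66, 67, 67]
  [67, 67, 67]
G^⊗4:
  [66, 67, 67]
  [67, 67, 67]
  [67, 67, 67]
G^⊗5:
  [67, 67, 67]
  [67, 67, 67]
  [67, 67, 67]
Key observation: the optimum is the walk 2->0->1->2->0->1, with weight 96 min 69 min 67 min 96 min 69 = 67.
Optimal value attained by: walk 2->0->1->2->0->1.
Answer: (G^⊗5)[2][1] = 67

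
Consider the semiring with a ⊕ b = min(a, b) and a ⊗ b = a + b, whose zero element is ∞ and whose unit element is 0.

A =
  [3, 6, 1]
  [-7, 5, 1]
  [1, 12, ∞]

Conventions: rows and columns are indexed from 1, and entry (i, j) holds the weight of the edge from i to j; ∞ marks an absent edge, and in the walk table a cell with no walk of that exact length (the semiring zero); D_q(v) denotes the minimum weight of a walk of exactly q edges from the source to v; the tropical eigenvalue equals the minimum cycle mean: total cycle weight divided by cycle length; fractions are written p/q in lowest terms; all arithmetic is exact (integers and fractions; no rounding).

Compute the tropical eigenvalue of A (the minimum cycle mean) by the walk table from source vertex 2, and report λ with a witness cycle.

q=0: [∞, 0, ∞]
q=1: [-7, 5, 1]
q=2: [-4, -1, -6]
q=3: [-8, 2, -3]
Optimal cycle mean attained by: cycle 1->2->1, total 6 + (-7), length 2.
Answer: λ = -1/2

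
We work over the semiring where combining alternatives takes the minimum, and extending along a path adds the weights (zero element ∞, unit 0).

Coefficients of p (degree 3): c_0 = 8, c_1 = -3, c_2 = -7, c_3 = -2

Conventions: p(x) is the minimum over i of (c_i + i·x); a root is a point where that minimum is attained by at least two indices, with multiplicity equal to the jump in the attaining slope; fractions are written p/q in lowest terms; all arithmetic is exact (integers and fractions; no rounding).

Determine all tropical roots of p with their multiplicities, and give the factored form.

hull edge (i=0, c=8) to (i=1, c=-3): slope -11, span 1
hull edge (i=1, c=-3) to (i=2, c=-7): slope -4, span 1
hull edge (i=2, c=-7) to (i=3, c=-2): slope 5, span 1
Factored form: p(x) = -2 ⊗ (x ⊕ (-5)) ⊗ (x ⊕ 4) ⊗ (x ⊕ 11)
Answer: roots = -5 (mult 1), 4 (mult 1), 11 (mult 1)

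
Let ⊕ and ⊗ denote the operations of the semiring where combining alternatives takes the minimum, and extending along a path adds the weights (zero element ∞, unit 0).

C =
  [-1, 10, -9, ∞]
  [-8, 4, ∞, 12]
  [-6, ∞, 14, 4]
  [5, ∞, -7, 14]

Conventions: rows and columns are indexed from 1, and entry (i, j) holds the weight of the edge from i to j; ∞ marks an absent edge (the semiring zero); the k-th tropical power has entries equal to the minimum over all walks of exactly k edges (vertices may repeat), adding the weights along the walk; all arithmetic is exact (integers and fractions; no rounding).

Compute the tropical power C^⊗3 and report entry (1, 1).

C^⊗2:
  [-15, 9, -10, -5]
  [-9, 2, -17, 16]
  [-7, 4, -15, 18]
  [-13, 15, -4, -3]
C^⊗3:
  [-16, -5, -24, -6]
  [-23, 1, -18, -13]
  [-21, 3, -16, -11]
  [-14, -3, -22, 0]
Key observation: the optimum is the walk 1->1->3->1, with weight (-1) + (-9) + (-6) = -16.
Optimal value attained by: walk 1->1->3->1.
Answer: (C^⊗3)[1][1] = -16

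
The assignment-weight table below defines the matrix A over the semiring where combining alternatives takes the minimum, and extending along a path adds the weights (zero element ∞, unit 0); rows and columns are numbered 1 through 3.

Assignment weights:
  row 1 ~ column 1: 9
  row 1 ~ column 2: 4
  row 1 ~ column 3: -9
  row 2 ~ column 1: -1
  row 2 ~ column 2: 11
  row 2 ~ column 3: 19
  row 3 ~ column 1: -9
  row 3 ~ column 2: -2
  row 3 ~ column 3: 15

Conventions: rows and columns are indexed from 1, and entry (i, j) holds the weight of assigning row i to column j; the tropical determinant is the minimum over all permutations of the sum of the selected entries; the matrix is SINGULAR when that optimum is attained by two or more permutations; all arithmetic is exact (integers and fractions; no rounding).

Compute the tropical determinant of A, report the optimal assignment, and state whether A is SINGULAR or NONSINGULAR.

σ = (1, 2, 3): 9 + 11 + 15 = 35
σ = (1, 3, 2): 9 + 19 + (-2) = 26
σ = (2, 1, 3): 4 + (-1) + 15 = 18
σ = (2, 3, 1): 4 + 19 + (-9) = 14
σ = (3, 1, 2): (-9) + (-1) + (-2) = -12
σ = (3, 2, 1): (-9) + 11 + (-9) = -7
Optimal value attained by: σ = (3, 1, 2).
Answer: det⊕(A) = -12; verdict: NONSINGULAR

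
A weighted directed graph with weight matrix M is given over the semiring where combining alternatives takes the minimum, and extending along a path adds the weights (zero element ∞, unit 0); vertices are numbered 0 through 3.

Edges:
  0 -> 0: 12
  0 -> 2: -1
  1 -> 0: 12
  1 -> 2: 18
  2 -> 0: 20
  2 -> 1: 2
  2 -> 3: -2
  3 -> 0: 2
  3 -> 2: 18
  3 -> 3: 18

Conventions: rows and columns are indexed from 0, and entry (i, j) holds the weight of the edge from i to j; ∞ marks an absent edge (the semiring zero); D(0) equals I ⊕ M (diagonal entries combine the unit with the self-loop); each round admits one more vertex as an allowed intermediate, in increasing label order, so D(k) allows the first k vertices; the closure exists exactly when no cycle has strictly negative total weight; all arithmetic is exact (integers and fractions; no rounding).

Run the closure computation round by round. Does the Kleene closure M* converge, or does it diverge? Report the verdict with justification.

D(0):
  [0, ∞, -1, ∞]
  [12, 0, 18, ∞]
  [20, 2, 0, -2]
  [2, ∞, 18, 0]
D(1):
  [0, ∞, -1, ∞]
  [12, 0, 11, ∞]
  [20, 2, 0, -2]
  [2, ∞, 1, 0]
D(2):
  [0, ∞, -1, ∞]
  [12, 0, 11, ∞]
  [14, 2, 0, -2]
  [2, ∞, 1, 0]
Detection: at round 3, diagonal entry (3, 3) turns strictly negative.
Key observation: the cycle 3->0->2->3 has total weight 2 + (-1) + (-2), which is strictly negative.
Answer: DIVERGES — negative cycle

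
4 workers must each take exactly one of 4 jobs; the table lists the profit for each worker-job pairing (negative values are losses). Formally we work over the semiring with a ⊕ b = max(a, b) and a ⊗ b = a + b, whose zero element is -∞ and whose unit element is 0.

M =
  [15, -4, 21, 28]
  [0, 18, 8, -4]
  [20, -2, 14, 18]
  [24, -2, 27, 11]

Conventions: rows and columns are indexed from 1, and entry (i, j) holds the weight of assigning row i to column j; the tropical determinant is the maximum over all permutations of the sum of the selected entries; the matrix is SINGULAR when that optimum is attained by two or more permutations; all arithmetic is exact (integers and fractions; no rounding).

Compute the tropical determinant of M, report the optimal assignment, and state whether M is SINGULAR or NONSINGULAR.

σ = (1, 2, 3, 4): 15 + 18 + 14 + 11 = 58
σ = (1, 2, 4, 3): 15 + 18 + 18 + 27 = 78
σ = (1, 3, 2, 4): 15 + 8 + (-2) + 11 = 32
σ = (1, 3, 4, 2): 15 + 8 + 18 + (-2) = 39
σ = (1, 4, 2, 3): 15 + (-4) + (-2) + 27 = 36
σ = (1, 4, 3, 2): 15 + (-4) + 14 + (-2) = 23
σ = (2, 1, 3, 4): (-4) + 0 + 14 + 11 = 21
σ = (2, 1, 4, 3): (-4) + 0 + 18 + 27 = 41
σ = (2, 3, 1, 4): (-4) + 8 + 20 + 11 = 35
σ = (2, 3, 4, 1): (-4) + 8 + 18 + 24 = 46
σ = (2, 4, 1, 3): (-4) + (-4) + 20 + 27 = 39
σ = (2, 4, 3, 1): (-4) + (-4) + 14 + 24 = 30
σ = (3, 1, 2, 4): 21 + 0 + (-2) + 11 = 30
σ = (3, 1, 4, 2): 21 + 0 + 18 + (-2) = 37
σ = (3, 2, 1, 4): 21 + 18 + 20 + 11 = 70
σ = (3, 2, 4, 1): 21 + 18 + 18 + 24 = 81
σ = (3, 4, 1, 2): 21 + (-4) + 20 + (-2) = 35
σ = (3, 4, 2, 1): 21 + (-4) + (-2) + 24 = 39
σ = (4, 1, 2, 3): 28 + 0 + (-2) + 27 = 53
σ = (4, 1, 3, 2): 28 + 0 + 14 + (-2) = 40
σ = (4, 2, 1, 3): 28 + 18 + 20 + 27 = 93
σ = (4, 2, 3, 1): 28 + 18 + 14 + 24 = 84
σ = (4, 3, 1, 2): 28 + 8 + 20 + (-2) = 54
σ = (4, 3, 2, 1): 28 + 8 + (-2) + 24 = 58
Optimal value attained by: σ = (4, 2, 1, 3).
Answer: det⊕(M) = 93; verdict: NONSINGULAR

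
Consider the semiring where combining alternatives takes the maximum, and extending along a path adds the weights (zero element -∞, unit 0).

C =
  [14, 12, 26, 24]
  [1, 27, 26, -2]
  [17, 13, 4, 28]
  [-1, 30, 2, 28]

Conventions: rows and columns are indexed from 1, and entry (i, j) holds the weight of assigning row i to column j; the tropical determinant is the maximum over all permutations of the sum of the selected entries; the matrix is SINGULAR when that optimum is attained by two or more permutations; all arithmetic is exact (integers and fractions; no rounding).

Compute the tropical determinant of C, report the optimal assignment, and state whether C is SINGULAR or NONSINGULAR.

σ = (1, 2, 3, 4): 14 + 27 + 4 + 28 = 73
σ = (1, 2, 4, 3): 14 + 27 + 28 + 2 = 71
σ = (1, 3, 2, 4): 14 + 26 + 13 + 28 = 81
σ = (1, 3, 4, 2): 14 + 26 + 28 + 30 = 98
σ = (1, 4, 2, 3): 14 + (-2) + 13 + 2 = 27
σ = (1, 4, 3, 2): 14 + (-2) + 4 + 30 = 46
σ = (2, 1, 3, 4): 12 + 1 + 4 + 28 = 45
σ = (2, 1, 4, 3): 12 + 1 + 28 + 2 = 43
σ = (2, 3, 1, 4): 12 + 26 + 17 + 28 = 83
σ = (2, 3, 4, 1): 12 + 26 + 28 + (-1) = 65
σ = (2, 4, 1, 3): 12 + (-2) + 17 + 2 = 29
σ = (2, 4, 3, 1): 12 + (-2) + 4 + (-1) = 13
σ = (3, 1, 2, 4): 26 + 1 + 13 + 28 = 68
σ = (3, 1, 4, 2): 26 + 1 + 28 + 30 = 85
σ = (3, 2, 1, 4): 26 + 27 + 17 + 28 = 98
σ = (3, 2, 4, 1): 26 + 27 + 28 + (-1) = 80
σ = (3, 4, 1, 2): 26 + (-2) + 17 + 30 = 71
σ = (3, 4, 2, 1): 26 + (-2) + 13 + (-1) = 36
σ = (4, 1, 2, 3): 24 + 1 + 13 + 2 = 40
σ = (4, 1, 3, 2): 24 + 1 + 4 + 30 = 59
σ = (4, 2, 1, 3): 24 + 27 + 17 + 2 = 70
σ = (4, 2, 3, 1): 24 + 27 + 4 + (-1) = 54
σ = (4, 3, 1, 2): 24 + 26 + 17 + 30 = 97
σ = (4, 3, 2, 1): 24 + 26 + 13 + (-1) = 62
Optimal value attained by: σ = (1, 3, 4, 2).
Answer: det⊕(C) = 98; verdict: SINGULAR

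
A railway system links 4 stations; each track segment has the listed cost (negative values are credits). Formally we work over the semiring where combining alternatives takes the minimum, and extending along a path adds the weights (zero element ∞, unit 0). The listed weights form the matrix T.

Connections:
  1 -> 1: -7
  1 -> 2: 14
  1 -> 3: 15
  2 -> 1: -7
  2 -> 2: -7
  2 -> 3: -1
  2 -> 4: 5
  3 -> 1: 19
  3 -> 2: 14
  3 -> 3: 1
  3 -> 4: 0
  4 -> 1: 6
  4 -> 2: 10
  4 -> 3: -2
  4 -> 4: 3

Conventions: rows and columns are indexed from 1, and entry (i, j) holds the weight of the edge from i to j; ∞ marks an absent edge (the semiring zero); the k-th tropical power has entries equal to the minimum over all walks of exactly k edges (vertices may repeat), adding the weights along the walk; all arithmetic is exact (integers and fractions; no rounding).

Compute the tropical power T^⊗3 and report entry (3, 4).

T^⊗2:
  [-14, 7, 8, 15]
  [-14, -14, -8, -2]
  [6, 7, -2, 1]
  [-1, 3, -1, -2]
T^⊗3:
  [-21, 0, 1, 8]
  [-21, -21, -15, -9]
  [-1, 0, -1, -2]
  [-8, -4, -4, -1]
Key observation: the optimum is the walk 3->4->3->4, with weight 0 + (-2) + 0 = -2.
Optimal value attained by: walk 3->4->3->4.
Answer: (T^⊗3)[3][4] = -2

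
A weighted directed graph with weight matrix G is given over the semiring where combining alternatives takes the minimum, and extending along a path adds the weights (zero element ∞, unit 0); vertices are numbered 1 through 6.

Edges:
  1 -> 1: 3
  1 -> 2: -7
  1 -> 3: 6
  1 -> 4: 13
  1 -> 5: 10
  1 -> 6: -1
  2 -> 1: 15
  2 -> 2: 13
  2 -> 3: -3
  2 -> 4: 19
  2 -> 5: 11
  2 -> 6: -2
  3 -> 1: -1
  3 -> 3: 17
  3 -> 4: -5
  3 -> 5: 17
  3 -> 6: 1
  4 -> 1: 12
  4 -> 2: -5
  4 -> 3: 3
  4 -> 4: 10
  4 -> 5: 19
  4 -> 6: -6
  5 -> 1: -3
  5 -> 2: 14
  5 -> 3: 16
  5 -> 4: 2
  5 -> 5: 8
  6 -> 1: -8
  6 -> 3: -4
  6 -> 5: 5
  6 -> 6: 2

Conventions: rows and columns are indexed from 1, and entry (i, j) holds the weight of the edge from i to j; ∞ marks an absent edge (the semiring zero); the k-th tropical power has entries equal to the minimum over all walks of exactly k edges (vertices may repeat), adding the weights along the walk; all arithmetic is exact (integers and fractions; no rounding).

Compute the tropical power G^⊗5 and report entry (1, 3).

G^⊗2:
  [-9, -4, -10, 1, 4, -9]
  [-10, 8, -6, -8, 3, -2]
  [-7, -10, -3, 5, 6, -11]
  [-14, 5, -10, -2, -1, -7]
  [0, -10, 3, 10, 7, -4]
  [-6, -15, -2, -9, 2, -9]
G^⊗3:
  [-17, -16, -13, -15, -4, -10]
  [-10, -17, -6, -11, 0, -14]
  [-19, -14, -15, -8, -6, -12]
  [-15, -21, -11, -15, -4, -15]
  [-12, -7, -13, -2, 1, -12]
  [-17, -14, -18, -7, -4, -17]
G^⊗4:
  [-18, -24, -19, -18, -7, -21]
  [-22, -17, -20, -11, -9, -19]
  [-20, -26, -17, -20, -9, -20]
  [-23, -22, -24, -16, -10, -23]
  [-20, -19, -16, -18, -7, -13]
  [-25, -24, -21, -23, -12, -18]
G^⊗5:
  [-29, -25, -27, -24, -16, -26]
  [-27, -29, -23, -25, -14, -23]
  [-28, -27, -29, -22, -15, -28]
  [-31, -30, -27, -29, -18, -24]
  [-21, -27, -22, -21, -10, -24]
  [-26, -32, -27, -26, -15, -29]
Key observation: the optimum is the walk 1->2->6->1->2->3, with weight (-7) + (-2) + (-8) + (-7) + (-3) = -27.
Optimal value attained by: walk 1->2->6->1->2->3.
Answer: (G^⊗5)[1][3] = -27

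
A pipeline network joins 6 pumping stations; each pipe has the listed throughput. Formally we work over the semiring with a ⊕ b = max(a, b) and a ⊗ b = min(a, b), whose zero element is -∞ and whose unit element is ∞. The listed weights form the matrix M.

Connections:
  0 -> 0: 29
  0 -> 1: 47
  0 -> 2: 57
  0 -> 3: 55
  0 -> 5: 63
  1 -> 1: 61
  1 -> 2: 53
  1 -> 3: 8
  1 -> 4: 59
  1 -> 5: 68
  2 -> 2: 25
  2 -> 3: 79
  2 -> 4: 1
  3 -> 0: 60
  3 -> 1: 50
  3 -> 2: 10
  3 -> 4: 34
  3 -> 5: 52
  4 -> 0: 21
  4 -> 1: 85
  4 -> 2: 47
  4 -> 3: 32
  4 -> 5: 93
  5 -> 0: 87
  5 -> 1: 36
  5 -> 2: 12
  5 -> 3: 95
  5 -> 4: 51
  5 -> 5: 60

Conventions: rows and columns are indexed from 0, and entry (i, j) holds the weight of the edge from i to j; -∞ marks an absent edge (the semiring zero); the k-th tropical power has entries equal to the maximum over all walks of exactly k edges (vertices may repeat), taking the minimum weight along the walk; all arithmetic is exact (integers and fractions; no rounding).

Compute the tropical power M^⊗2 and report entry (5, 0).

M^⊗2:
  [63, 50, 47, 63, 51, 60]
  [68, 61, 53, 68, 59, 61]
  [60, 50, 25, 25, 34, 52]
  [52, 50, 57, 55, 51, 60]
  [87, 61, 53, 93, 59, 68]
  [60, 51, 57, 60, 51, 63]
Key observation: the optimum is the walk 5->3->0, with weight 95 min 60 = 60.
Optimal value attained by: walk 5->3->0.
Answer: (M^⊗2)[5][0] = 60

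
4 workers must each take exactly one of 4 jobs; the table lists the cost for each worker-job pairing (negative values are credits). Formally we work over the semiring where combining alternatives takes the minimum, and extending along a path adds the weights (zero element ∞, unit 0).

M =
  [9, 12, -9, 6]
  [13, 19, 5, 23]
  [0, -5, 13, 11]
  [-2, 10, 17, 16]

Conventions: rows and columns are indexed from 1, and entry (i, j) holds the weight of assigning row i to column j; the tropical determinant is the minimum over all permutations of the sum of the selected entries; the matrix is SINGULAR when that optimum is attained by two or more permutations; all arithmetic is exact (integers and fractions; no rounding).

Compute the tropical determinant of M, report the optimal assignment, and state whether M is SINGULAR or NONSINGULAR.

σ = (1, 2, 3, 4): 9 + 19 + 13 + 16 = 57
σ = (1, 2, 4, 3): 9 + 19 + 11 + 17 = 56
σ = (1, 3, 2, 4): 9 + 5 + (-5) + 16 = 25
σ = (1, 3, 4, 2): 9 + 5 + 11 + 10 = 35
σ = (1, 4, 2, 3): 9 + 23 + (-5) + 17 = 44
σ = (1, 4, 3, 2): 9 + 23 + 13 + 10 = 55
σ = (2, 1, 3, 4): 12 + 13 + 13 + 16 = 54
σ = (2, 1, 4, 3): 12 + 13 + 11 + 17 = 53
σ = (2, 3, 1, 4): 12 + 5 + 0 + 16 = 33
σ = (2, 3, 4, 1): 12 + 5 + 11 + (-2) = 26
σ = (2, 4, 1, 3): 12 + 23 + 0 + 17 = 52
σ = (2, 4, 3, 1): 12 + 23 + 13 + (-2) = 46
σ = (3, 1, 2, 4): (-9) + 13 + (-5) + 16 = 15
σ = (3, 1, 4, 2): (-9) + 13 + 11 + 10 = 25
σ = (3, 2, 1, 4): (-9) + 19 + 0 + 16 = 26
σ = (3, 2, 4, 1): (-9) + 19 + 11 + (-2) = 19
σ = (3, 4, 1, 2): (-9) + 23 + 0 + 10 = 24
σ = (3, 4, 2, 1): (-9) + 23 + (-5) + (-2) = 7
σ = (4, 1, 2, 3): 6 + 13 + (-5) + 17 = 31
σ = (4, 1, 3, 2): 6 + 13 + 13 + 10 = 42
σ = (4, 2, 1, 3): 6 + 19 + 0 + 17 = 42
σ = (4, 2, 3, 1): 6 + 19 + 13 + (-2) = 36
σ = (4, 3, 1, 2): 6 + 5 + 0 + 10 = 21
σ = (4, 3, 2, 1): 6 + 5 + (-5) + (-2) = 4
Optimal value attained by: σ = (4, 3, 2, 1).
Answer: det⊕(M) = 4; verdict: NONSINGULAR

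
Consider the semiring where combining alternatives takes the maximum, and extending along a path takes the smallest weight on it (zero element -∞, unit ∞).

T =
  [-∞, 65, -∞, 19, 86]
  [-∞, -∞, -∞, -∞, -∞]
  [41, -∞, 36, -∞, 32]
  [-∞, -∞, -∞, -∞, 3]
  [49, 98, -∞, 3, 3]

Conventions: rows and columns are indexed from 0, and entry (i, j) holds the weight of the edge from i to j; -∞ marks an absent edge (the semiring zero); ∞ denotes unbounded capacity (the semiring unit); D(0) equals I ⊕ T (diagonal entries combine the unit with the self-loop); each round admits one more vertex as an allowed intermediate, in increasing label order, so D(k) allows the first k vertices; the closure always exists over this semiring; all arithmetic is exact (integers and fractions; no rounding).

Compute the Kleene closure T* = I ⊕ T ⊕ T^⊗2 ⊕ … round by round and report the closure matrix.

D(0):
  [∞, 65, -∞, 19, 86]
  [-∞, ∞, -∞, -∞, -∞]
  [41, -∞, ∞, -∞, 32]
  [-∞, -∞, -∞, ∞, 3]
  [49, 98, -∞, 3, ∞]
D(1):
  [∞, 65, -∞, 19, 86]
  [-∞, ∞, -∞, -∞, -∞]
  [41, 41, ∞, 19, 41]
  [-∞, -∞, -∞, ∞, 3]
  [49, 98, -∞, 19, ∞]
D(2):
  [∞, 65, -∞, 19, 86]
  [-∞, ∞, -∞, -∞, -∞]
  [41, 41, ∞, 19, 41]
  [-∞, -∞, -∞, ∞, 3]
  [49, 98, -∞, 19, ∞]
D(3):
  [∞, 65, -∞, 19, 86]
  [-∞, ∞, -∞, -∞, -∞]
  [41, 41, ∞, 19, 41]
  [-∞, -∞, -∞, ∞, 3]
  [49, 98, -∞, 19, ∞]
D(4):
  [∞, 65, -∞, 19, 86]
  [-∞, ∞, -∞, -∞, -∞]
  [41, 41, ∞, 19, 41]
  [-∞, -∞, -∞, ∞, 3]
  [49, 98, -∞, 19, ∞]
D(5):
  [∞, 86, -∞, 19, 86]
  [-∞, ∞, -∞, -∞, -∞]
  [41, 41, ∞, 19, 41]
  [3, 3, -∞, ∞, 3]
  [49, 98, -∞, 19, ∞]
Answer: T* = [[∞, 86, -∞, 19, 86], [-∞, ∞, -∞, -∞, -∞], [41, 41, ∞, 19, 41], [3, 3, -∞, ∞, 3], [49, 98, -∞, 19, ∞]]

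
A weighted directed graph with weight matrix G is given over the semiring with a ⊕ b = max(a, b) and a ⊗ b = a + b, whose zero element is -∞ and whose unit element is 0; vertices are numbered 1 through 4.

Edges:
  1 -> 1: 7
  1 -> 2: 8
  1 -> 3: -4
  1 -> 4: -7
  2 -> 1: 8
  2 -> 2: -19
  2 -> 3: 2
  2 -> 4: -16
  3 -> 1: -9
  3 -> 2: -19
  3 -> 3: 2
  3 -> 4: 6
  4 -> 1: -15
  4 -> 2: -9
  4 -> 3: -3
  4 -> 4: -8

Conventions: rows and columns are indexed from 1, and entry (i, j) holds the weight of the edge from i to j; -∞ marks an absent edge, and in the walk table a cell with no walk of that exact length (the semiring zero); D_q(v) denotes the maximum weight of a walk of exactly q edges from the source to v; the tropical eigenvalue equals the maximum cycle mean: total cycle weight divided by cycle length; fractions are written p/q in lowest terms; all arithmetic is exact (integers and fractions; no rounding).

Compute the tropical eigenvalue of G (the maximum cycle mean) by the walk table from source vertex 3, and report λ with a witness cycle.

q=0: [-∞, -∞, 0, -∞]
q=1: [-9, -19, 2, 6]
q=2: [-2, -1, 4, 8]
q=3: [7, 6, 6, 10]
q=4: [14, 15, 8, 12]
Optimal cycle mean attained by: cycle 1->2->1, total 8 + 8, length 2.
Answer: λ = 8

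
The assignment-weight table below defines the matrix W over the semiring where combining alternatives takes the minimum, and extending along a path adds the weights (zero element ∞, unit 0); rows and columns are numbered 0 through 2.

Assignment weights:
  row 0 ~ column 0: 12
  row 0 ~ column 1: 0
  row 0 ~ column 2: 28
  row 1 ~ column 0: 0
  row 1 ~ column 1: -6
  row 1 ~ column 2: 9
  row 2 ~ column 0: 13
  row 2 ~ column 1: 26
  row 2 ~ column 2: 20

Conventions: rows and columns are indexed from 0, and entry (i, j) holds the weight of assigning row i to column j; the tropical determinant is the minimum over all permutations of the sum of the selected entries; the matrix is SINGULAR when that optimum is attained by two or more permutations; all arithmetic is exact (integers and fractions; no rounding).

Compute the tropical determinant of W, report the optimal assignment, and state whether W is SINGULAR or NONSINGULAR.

σ = (0, 1, 2): 12 + (-6) + 20 = 26
σ = (0, 2, 1): 12 + 9 + 26 = 47
σ = (1, 0, 2): 0 + 0 + 20 = 20
σ = (1, 2, 0): 0 + 9 + 13 = 22
σ = (2, 0, 1): 28 + 0 + 26 = 54
σ = (2, 1, 0): 28 + (-6) + 13 = 35
Optimal value attained by: σ = (1, 0, 2).
Answer: det⊕(W) = 20; verdict: NONSINGULAR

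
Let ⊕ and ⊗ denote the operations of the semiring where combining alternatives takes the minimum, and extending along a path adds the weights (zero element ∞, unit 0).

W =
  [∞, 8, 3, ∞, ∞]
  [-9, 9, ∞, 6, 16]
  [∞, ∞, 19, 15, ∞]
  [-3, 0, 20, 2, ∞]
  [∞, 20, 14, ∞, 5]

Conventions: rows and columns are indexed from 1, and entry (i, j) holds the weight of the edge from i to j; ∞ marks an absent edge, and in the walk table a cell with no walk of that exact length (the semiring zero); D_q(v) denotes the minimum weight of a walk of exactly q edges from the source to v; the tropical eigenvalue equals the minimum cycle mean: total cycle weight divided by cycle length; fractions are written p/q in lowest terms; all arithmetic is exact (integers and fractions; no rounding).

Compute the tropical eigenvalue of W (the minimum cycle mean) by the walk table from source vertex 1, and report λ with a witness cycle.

q=0: [0, ∞, ∞, ∞, ∞]
q=1: [∞, 8, 3, ∞, ∞]
q=2: [-1, 17, 22, 14, 24]
q=3: [8, 7, 2, 16, 29]
q=4: [-2, 16, 11, 13, 23]
q=5: [7, 6, 1, 15, 28]
Optimal cycle mean attained by: cycle 1->2->1, total 8 + (-9), length 2.
Answer: λ = -1/2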